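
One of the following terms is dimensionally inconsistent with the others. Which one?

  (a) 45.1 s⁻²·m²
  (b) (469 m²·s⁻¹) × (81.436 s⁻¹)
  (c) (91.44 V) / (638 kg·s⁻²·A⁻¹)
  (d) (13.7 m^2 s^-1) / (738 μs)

(c)

In SI base units:
  (a) m²·s⁻²
  (b) [m²·s⁻¹] · [s⁻¹] = m²·s⁻²
  (c) [kg·m²·s⁻³·A⁻¹] / [kg·s⁻²·A⁻¹] = m²·s⁻¹
  (d) [m²·s⁻¹] / [s] = m²·s⁻²
All reduce to m²·s⁻² except (c), which is m²·s⁻¹.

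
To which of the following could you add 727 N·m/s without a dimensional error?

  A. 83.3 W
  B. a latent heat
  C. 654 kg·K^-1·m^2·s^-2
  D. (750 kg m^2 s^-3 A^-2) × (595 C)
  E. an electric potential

A.

Reference: N·m·s⁻¹ = kg·m·s⁻²·m·s⁻¹ = kg·m²·s⁻³.
Each option:
  A. W = J·s⁻¹ = kg·m²·s⁻³  ← same
  B. [latent heat] = m²·s⁻²
  C. kg·m²·s⁻²·K⁻¹
  D. [kg·m²·s⁻³·A⁻²] · [s·A] = kg·m²·s⁻²·A⁻¹
  E. [electric potential] = kg·m²·s⁻³·A⁻¹
Only A. matches kg·m²·s⁻³.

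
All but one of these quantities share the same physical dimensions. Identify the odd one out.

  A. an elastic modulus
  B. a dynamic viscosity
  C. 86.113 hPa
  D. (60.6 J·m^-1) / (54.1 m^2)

In SI base units:
  A. [elastic modulus] = kg·m⁻¹·s⁻²
  B. [dynamic viscosity] = kg·m⁻¹·s⁻¹
  C. Pa = N·m⁻² = kg·m⁻¹·s⁻²
  D. [kg·m·s⁻²] / [m²] = kg·m⁻¹·s⁻²
All reduce to kg·m⁻¹·s⁻² except B., which is kg·m⁻¹·s⁻¹.

B.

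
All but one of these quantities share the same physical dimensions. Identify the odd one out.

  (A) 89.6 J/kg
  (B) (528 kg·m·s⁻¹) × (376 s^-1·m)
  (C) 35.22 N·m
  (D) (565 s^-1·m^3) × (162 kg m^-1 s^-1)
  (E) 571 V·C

In SI base units:
  (A) J·kg⁻¹ = N·m·kg⁻¹ = m²·s⁻²
  (B) [kg·m·s⁻¹] · [m·s⁻¹] = kg·m²·s⁻²
  (C) N·m = kg·m·s⁻²·m = kg·m²·s⁻²
  (D) [m³·s⁻¹] · [kg·m⁻¹·s⁻¹] = kg·m²·s⁻²
  (E) C·V = s·A·J·C⁻¹ = kg·m²·s⁻²
All reduce to kg·m²·s⁻² except (A), which is m²·s⁻².

(A)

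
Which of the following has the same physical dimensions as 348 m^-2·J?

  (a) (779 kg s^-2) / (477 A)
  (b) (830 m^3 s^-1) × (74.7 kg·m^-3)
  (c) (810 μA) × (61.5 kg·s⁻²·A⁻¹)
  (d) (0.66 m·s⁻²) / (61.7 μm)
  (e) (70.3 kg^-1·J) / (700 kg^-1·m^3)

(c)

Reference: J·m⁻² = N·m·m⁻² = kg·s⁻².
Each option:
  (a) [kg·s⁻²] / [A] = kg·s⁻²·A⁻¹
  (b) [m³·s⁻¹] · [kg·m⁻³] = kg·s⁻¹
  (c) [A] · [kg·s⁻²·A⁻¹] = kg·s⁻²  ← same
  (d) [m·s⁻²] / [m] = s⁻²
  (e) [m²·s⁻²] / [kg⁻¹·m³] = kg·m⁻¹·s⁻²
Only (c) matches kg·s⁻².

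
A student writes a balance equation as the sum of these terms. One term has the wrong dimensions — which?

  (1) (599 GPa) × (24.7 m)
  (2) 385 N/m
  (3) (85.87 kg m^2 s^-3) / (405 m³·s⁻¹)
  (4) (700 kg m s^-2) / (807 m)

(3)

Reduce each to base SI dimensions:
  (1) [kg·m⁻¹·s⁻²] · [m] = kg·s⁻²
  (2) N·m⁻¹ = kg·m·s⁻²·m⁻¹ = kg·s⁻²
  (3) [kg·m²·s⁻³] / [m³·s⁻¹] = kg·m⁻¹·s⁻²
  (4) [kg·m·s⁻²] / [m] = kg·s⁻²
All reduce to kg·s⁻² except (3), which is kg·m⁻¹·s⁻².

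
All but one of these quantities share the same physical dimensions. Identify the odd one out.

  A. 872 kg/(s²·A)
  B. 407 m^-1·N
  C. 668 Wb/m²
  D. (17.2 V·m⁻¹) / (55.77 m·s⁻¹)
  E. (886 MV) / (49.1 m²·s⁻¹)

B.

Expand each in SI base units:
  A. kg·s⁻²·A⁻¹
  B. N·m⁻¹ = kg·m·s⁻²·m⁻¹ = kg·s⁻²
  C. Wb·m⁻² = V·s·m⁻² = kg·s⁻²·A⁻¹
  D. [kg·m·s⁻³·A⁻¹] / [m·s⁻¹] = kg·s⁻²·A⁻¹
  E. [kg·m²·s⁻³·A⁻¹] / [m²·s⁻¹] = kg·s⁻²·A⁻¹
All reduce to kg·s⁻²·A⁻¹ except B., which is kg·s⁻².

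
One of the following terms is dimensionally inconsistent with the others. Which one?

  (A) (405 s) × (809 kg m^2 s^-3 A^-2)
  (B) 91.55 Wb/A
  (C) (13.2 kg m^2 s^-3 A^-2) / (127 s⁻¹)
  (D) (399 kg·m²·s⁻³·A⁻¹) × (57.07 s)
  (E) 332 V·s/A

Expand each in SI base units:
  (A) [s] · [kg·m²·s⁻³·A⁻²] = kg·m²·s⁻²·A⁻²
  (B) Wb·A⁻¹ = V·s·A⁻¹ = kg·m²·s⁻²·A⁻²
  (C) [kg·m²·s⁻³·A⁻²] / [s⁻¹] = kg·m²·s⁻²·A⁻²
  (D) [kg·m²·s⁻³·A⁻¹] · [s] = kg·m²·s⁻²·A⁻¹
  (E) V·s·A⁻¹ = J·C⁻¹·s·A⁻¹ = kg·m²·s⁻²·A⁻²
All reduce to kg·m²·s⁻²·A⁻² except (D), which is kg·m²·s⁻²·A⁻¹.

(D)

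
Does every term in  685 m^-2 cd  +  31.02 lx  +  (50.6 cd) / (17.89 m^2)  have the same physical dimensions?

Expand each in SI base units:
  685 m^-2 cd:  m⁻²·cd
  31.02 lx:  lx = lm·m⁻² = m⁻²·cd
  (50.6 cd) / (17.89 m^2):  [cd] / [m²] = m⁻²·cd
Every term reduces to m⁻²·cd.

Yes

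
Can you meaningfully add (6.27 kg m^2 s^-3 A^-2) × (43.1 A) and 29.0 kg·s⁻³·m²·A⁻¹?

In SI base units:
  (6.27 kg m^2 s^-3 A^-2) × (43.1 A):  [kg·m²·s⁻³·A⁻²] · [A] = kg·m²·s⁻³·A⁻¹
  29.0 kg·s⁻³·m²·A⁻¹:  kg·m²·s⁻³·A⁻¹
Both are kg·m²·s⁻³·A⁻¹, so they have the same dimensions and can be added.

Yes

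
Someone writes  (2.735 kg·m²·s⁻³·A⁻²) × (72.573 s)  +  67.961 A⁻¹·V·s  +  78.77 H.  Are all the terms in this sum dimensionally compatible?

Yes

Dimensions:
  (2.735 kg·m²·s⁻³·A⁻²) × (72.573 s):  [kg·m²·s⁻³·A⁻²] · [s] = kg·m²·s⁻²·A⁻²
  67.961 A⁻¹·V·s:  V·s·A⁻¹ = J·C⁻¹·s·A⁻¹ = kg·m²·s⁻²·A⁻²
  78.77 H:  H = V·s·A⁻¹ = kg·m²·s⁻²·A⁻²
Every term reduces to kg·m²·s⁻²·A⁻².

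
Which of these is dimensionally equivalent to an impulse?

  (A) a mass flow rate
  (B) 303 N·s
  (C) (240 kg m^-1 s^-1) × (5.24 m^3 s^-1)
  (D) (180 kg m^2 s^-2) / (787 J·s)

Reference: [impulse] = kg·m·s⁻¹.
Each option:
  (A) [mass flow rate] = kg·s⁻¹
  (B) N·s = kg·m·s⁻²·s = kg·m·s⁻¹  ← same
  (C) [kg·m⁻¹·s⁻¹] · [m³·s⁻¹] = kg·m²·s⁻²
  (D) [kg·m²·s⁻²] / [kg·m²·s⁻¹] = s⁻¹
Only (B) matches kg·m·s⁻¹.

(B)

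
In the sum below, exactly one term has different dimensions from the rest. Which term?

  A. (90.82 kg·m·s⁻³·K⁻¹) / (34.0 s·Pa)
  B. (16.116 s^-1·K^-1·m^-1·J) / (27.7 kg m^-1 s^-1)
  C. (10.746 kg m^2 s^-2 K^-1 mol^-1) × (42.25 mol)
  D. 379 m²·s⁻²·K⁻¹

Expand each in SI base units:
  A. [kg·m·s⁻³·K⁻¹] / [kg·m⁻¹·s⁻¹] = m²·s⁻²·K⁻¹
  B. [kg·m·s⁻³·K⁻¹] / [kg·m⁻¹·s⁻¹] = m²·s⁻²·K⁻¹
  C. [kg·m²·s⁻²·K⁻¹·mol⁻¹] · [mol] = kg·m²·s⁻²·K⁻¹
  D. m²·s⁻²·K⁻¹
All reduce to m²·s⁻²·K⁻¹ except C., which is kg·m²·s⁻²·K⁻¹.

C.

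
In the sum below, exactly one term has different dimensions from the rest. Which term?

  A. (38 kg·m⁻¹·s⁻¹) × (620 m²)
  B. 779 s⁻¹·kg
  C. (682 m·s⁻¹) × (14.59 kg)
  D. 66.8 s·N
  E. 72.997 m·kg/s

B.

Expand each in SI base units:
  A. [kg·m⁻¹·s⁻¹] · [m²] = kg·m·s⁻¹
  B. kg·s⁻¹
  C. [m·s⁻¹] · [kg] = kg·m·s⁻¹
  D. N·s = kg·m·s⁻²·s = kg·m·s⁻¹
  E. kg·m·s⁻¹
All reduce to kg·m·s⁻¹ except B., which is kg·s⁻¹.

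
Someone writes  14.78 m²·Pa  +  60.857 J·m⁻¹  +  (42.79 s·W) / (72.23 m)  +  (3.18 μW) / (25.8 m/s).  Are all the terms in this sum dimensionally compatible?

Work out the base dimensions of each:
  14.78 m²·Pa:  Pa·m² = N·m⁻²·m² = kg·m·s⁻²
  60.857 J·m⁻¹:  J·m⁻¹ = N·m·m⁻¹ = kg·m·s⁻²
  (42.79 s·W) / (72.23 m):  [kg·m²·s⁻²] / [m] = kg·m·s⁻²
  (3.18 μW) / (25.8 m/s):  [kg·m²·s⁻³] / [m·s⁻¹] = kg·m·s⁻²
Every term reduces to kg·m·s⁻².

Yes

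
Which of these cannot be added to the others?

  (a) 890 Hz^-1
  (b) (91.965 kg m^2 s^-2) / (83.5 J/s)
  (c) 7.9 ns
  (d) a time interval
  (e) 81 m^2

In SI base units:
  (a) Hz⁻¹ = (s⁻¹)⁻¹ = s
  (b) [kg·m²·s⁻²] / [kg·m²·s⁻³] = s
  (c) s
  (d) [time interval] = s
  (e) m²
All reduce to s except (e), which is m².

(e)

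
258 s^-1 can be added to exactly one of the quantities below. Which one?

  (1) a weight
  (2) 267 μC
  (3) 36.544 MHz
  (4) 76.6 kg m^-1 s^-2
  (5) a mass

Reference: s⁻¹.
Each option:
  (1) [weight] = kg·m·s⁻²
  (2) C = s·A
  (3) Hz = s⁻¹  ← same
  (4) kg·m⁻¹·s⁻²
  (5) [mass] = kg
Only (3) matches s⁻¹.

(3)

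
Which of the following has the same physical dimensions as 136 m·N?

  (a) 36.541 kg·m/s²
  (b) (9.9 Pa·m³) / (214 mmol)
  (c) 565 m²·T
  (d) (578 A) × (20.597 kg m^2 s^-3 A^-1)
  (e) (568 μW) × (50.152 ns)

(e)

Reference: N·m = kg·m·s⁻²·m = kg·m²·s⁻².
Each option:
  (a) kg·m·s⁻²
  (b) [kg·m²·s⁻²] / [mol] = kg·m²·s⁻²·mol⁻¹
  (c) T·m² = Wb·m⁻²·m² = kg·m²·s⁻²·A⁻¹
  (d) [A] · [kg·m²·s⁻³·A⁻¹] = kg·m²·s⁻³
  (e) [kg·m²·s⁻³] · [s] = kg·m²·s⁻²  ← same
Only (e) matches kg·m²·s⁻².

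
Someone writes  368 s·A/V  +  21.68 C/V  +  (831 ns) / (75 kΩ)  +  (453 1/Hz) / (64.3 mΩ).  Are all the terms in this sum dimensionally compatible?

Work out the base dimensions of each:
  368 s·A/V:  A·s·V⁻¹ = A·s·(J·C⁻¹)⁻¹ = kg⁻¹·m⁻²·s⁴·A²
  21.68 C/V:  C·V⁻¹ = s·A·(J·C⁻¹)⁻¹ = kg⁻¹·m⁻²·s⁴·A²
  (831 ns) / (75 kΩ):  [s] / [kg·m²·s⁻³·A⁻²] = kg⁻¹·m⁻²·s⁴·A²
  (453 1/Hz) / (64.3 mΩ):  [s] / [kg·m²·s⁻³·A⁻²] = kg⁻¹·m⁻²·s⁴·A²
Every term reduces to kg⁻¹·m⁻²·s⁴·A².

Yes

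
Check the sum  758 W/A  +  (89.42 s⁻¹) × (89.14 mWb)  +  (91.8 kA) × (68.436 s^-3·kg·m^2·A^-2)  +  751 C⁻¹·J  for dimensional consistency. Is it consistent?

Expand each in SI base units:
  758 W/A:  W·A⁻¹ = J·s⁻¹·A⁻¹ = kg·m²·s⁻³·A⁻¹
  (89.42 s⁻¹) × (89.14 mWb):  [s⁻¹] · [kg·m²·s⁻²·A⁻¹] = kg·m²·s⁻³·A⁻¹
  (91.8 kA) × (68.436 s^-3·kg·m^2·A^-2):  [A] · [kg·m²·s⁻³·A⁻²] = kg·m²·s⁻³·A⁻¹
  751 C⁻¹·J:  J·C⁻¹ = N·m·(s·A)⁻¹ = kg·m²·s⁻³·A⁻¹
Every term reduces to kg·m²·s⁻³·A⁻¹.

Yes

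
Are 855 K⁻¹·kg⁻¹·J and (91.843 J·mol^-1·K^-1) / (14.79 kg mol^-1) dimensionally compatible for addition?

Yes

Expand each in SI base units:
  855 K⁻¹·kg⁻¹·J:  J·kg⁻¹·K⁻¹ = N·m·kg⁻¹·K⁻¹ = m²·s⁻²·K⁻¹
  (91.843 J·mol^-1·K^-1) / (14.79 kg mol^-1):  [kg·m²·s⁻²·K⁻¹·mol⁻¹] / [kg·mol⁻¹] = m²·s⁻²·K⁻¹
Both are m²·s⁻²·K⁻¹, so they have the same dimensions and can be added.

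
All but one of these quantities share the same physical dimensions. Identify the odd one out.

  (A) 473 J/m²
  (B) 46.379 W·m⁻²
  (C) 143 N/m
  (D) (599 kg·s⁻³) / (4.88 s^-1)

(B)

Dimensions:
  (A) J·m⁻² = N·m·m⁻² = kg·s⁻²
  (B) W·m⁻² = J·s⁻¹·m⁻² = kg·s⁻³
  (C) N·m⁻¹ = kg·m·s⁻²·m⁻¹ = kg·s⁻²
  (D) [kg·s⁻³] / [s⁻¹] = kg·s⁻²
All reduce to kg·s⁻² except (B), which is kg·s⁻³.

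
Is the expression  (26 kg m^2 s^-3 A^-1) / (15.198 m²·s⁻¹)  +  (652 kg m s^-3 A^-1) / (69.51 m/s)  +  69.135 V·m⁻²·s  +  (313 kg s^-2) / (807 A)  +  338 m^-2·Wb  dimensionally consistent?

Dimensions:
  (26 kg m^2 s^-3 A^-1) / (15.198 m²·s⁻¹):  [kg·m²·s⁻³·A⁻¹] / [m²·s⁻¹] = kg·s⁻²·A⁻¹
  (652 kg m s^-3 A^-1) / (69.51 m/s):  [kg·m·s⁻³·A⁻¹] / [m·s⁻¹] = kg·s⁻²·A⁻¹
  69.135 V·m⁻²·s:  V·s·m⁻² = J·C⁻¹·s·m⁻² = kg·s⁻²·A⁻¹
  (313 kg s^-2) / (807 A):  [kg·s⁻²] / [A] = kg·s⁻²·A⁻¹
  338 m^-2·Wb:  Wb·m⁻² = V·s·m⁻² = kg·s⁻²·A⁻¹
Every term reduces to kg·s⁻²·A⁻¹.

Yes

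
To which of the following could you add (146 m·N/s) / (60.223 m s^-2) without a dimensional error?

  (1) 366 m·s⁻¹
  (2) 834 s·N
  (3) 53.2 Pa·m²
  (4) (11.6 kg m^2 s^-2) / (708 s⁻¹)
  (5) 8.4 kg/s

Reference: [kg·m²·s⁻³] / [m·s⁻²] = kg·m·s⁻¹.
Each option:
  (1) m·s⁻¹
  (2) N·s = kg·m·s⁻²·s = kg·m·s⁻¹  ← same
  (3) Pa·m² = N·m⁻²·m² = kg·m·s⁻²
  (4) [kg·m²·s⁻²] / [s⁻¹] = kg·m²·s⁻¹
  (5) kg·s⁻¹
Only (2) matches kg·m·s⁻¹.

(2)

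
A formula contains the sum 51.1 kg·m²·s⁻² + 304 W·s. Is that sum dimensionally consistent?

Reduce each to base SI dimensions:
  51.1 kg·m²·s⁻²:  kg·m²·s⁻²
  304 W·s:  W·s = J·s⁻¹·s = kg·m²·s⁻²
Both are kg·m²·s⁻², so they have the same dimensions and can be added.

Yes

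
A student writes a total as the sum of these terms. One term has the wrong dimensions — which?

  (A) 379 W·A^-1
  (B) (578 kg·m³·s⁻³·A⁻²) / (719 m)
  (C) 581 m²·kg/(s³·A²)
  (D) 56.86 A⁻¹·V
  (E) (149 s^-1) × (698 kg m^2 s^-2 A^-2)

(A)

Reduce each to base SI dimensions:
  (A) W·A⁻¹ = J·s⁻¹·A⁻¹ = kg·m²·s⁻³·A⁻¹
  (B) [kg·m³·s⁻³·A⁻²] / [m] = kg·m²·s⁻³·A⁻²
  (C) kg·m²·s⁻³·A⁻²
  (D) V·A⁻¹ = J·C⁻¹·A⁻¹ = kg·m²·s⁻³·A⁻²
  (E) [s⁻¹] · [kg·m²·s⁻²·A⁻²] = kg·m²·s⁻³·A⁻²
All reduce to kg·m²·s⁻³·A⁻² except (A), which is kg·m²·s⁻³·A⁻¹.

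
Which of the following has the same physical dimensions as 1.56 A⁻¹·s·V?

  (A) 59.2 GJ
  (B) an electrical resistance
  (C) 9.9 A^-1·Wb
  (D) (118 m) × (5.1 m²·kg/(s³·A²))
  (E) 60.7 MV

(C)

Reference: V·s·A⁻¹ = J·C⁻¹·s·A⁻¹ = kg·m²·s⁻²·A⁻².
Each option:
  (A) J = N·m = kg·m²·s⁻²
  (B) [electrical resistance] = kg·m²·s⁻³·A⁻²
  (C) Wb·A⁻¹ = V·s·A⁻¹ = kg·m²·s⁻²·A⁻²  ← same
  (D) [m] · [kg·m²·s⁻³·A⁻²] = kg·m³·s⁻³·A⁻²
  (E) V = J·C⁻¹ = kg·m²·s⁻³·A⁻¹
Only (C) matches kg·m²·s⁻²·A⁻².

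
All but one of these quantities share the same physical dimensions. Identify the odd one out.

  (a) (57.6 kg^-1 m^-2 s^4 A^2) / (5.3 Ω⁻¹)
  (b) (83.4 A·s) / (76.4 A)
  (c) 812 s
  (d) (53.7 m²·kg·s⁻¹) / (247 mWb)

(d)

Reduce each to base SI dimensions:
  (a) [kg⁻¹·m⁻²·s⁴·A²] / [kg⁻¹·m⁻²·s³·A²] = s
  (b) [s·A] / [A] = s
  (c) s
  (d) [kg·m²·s⁻¹] / [kg·m²·s⁻²·A⁻¹] = s·A
All reduce to s except (d), which is s·A.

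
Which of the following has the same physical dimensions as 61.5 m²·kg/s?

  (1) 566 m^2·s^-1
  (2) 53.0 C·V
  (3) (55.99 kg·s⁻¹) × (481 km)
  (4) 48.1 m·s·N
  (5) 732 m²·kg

Reference: kg·m²·s⁻¹.
Each option:
  (1) m²·s⁻¹
  (2) C·V = s·A·J·C⁻¹ = kg·m²·s⁻²
  (3) [kg·s⁻¹] · [m] = kg·m·s⁻¹
  (4) N·m·s = kg·m·s⁻²·m·s = kg·m²·s⁻¹  ← same
  (5) kg·m²
Only (4) matches kg·m²·s⁻¹.

(4)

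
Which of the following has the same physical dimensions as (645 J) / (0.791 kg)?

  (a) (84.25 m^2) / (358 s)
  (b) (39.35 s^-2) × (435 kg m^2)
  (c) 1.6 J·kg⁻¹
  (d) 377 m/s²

Reference: [kg·m²·s⁻²] / [kg] = m²·s⁻².
Each option:
  (a) [m²] / [s] = m²·s⁻¹
  (b) [s⁻²] · [kg·m²] = kg·m²·s⁻²
  (c) J·kg⁻¹ = N·m·kg⁻¹ = m²·s⁻²  ← same
  (d) m·s⁻²
Only (c) matches m²·s⁻².

(c)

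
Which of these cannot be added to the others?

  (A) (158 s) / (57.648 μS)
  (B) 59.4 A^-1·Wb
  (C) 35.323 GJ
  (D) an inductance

Work out the base dimensions of each:
  (A) [s] / [kg⁻¹·m⁻²·s³·A²] = kg·m²·s⁻²·A⁻²
  (B) Wb·A⁻¹ = V·s·A⁻¹ = kg·m²·s⁻²·A⁻²
  (C) J = N·m = kg·m²·s⁻²
  (D) [inductance] = kg·m²·s⁻²·A⁻²
All reduce to kg·m²·s⁻²·A⁻² except (C), which is kg·m²·s⁻².

(C)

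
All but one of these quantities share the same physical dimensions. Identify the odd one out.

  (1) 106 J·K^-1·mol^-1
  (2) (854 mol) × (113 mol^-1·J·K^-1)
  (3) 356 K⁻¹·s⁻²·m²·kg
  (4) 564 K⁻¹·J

(1)

Dimensions:
  (1) J·mol⁻¹·K⁻¹ = N·m·mol⁻¹·K⁻¹ = kg·m²·s⁻²·K⁻¹·mol⁻¹
  (2) [mol] · [kg·m²·s⁻²·K⁻¹·mol⁻¹] = kg·m²·s⁻²·K⁻¹
  (3) kg·m²·s⁻²·K⁻¹
  (4) J·K⁻¹ = N·m·K⁻¹ = kg·m²·s⁻²·K⁻¹
All reduce to kg·m²·s⁻²·K⁻¹ except (1), which is kg·m²·s⁻²·K⁻¹·mol⁻¹.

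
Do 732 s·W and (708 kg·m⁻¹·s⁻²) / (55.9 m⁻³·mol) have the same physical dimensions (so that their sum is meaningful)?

Reduce each to base SI dimensions:
  732 s·W:  W·s = J·s⁻¹·s = kg·m²·s⁻²
  (708 kg·m⁻¹·s⁻²) / (55.9 m⁻³·mol):  [kg·m⁻¹·s⁻²] / [m⁻³·mol] = kg·m²·s⁻²·mol⁻¹
kg·m²·s⁻² ≠ kg·m²·s⁻²·mol⁻¹, so they cannot be added.

No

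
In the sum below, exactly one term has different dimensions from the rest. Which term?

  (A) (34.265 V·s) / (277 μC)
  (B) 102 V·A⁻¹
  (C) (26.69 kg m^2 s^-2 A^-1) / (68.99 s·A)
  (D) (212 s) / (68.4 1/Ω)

(D)

Work out the base dimensions of each:
  (A) [kg·m²·s⁻²·A⁻¹] / [s·A] = kg·m²·s⁻³·A⁻²
  (B) V·A⁻¹ = J·C⁻¹·A⁻¹ = kg·m²·s⁻³·A⁻²
  (C) [kg·m²·s⁻²·A⁻¹] / [s·A] = kg·m²·s⁻³·A⁻²
  (D) [s] / [kg⁻¹·m⁻²·s³·A²] = kg·m²·s⁻²·A⁻²
All reduce to kg·m²·s⁻³·A⁻² except (D), which is kg·m²·s⁻²·A⁻².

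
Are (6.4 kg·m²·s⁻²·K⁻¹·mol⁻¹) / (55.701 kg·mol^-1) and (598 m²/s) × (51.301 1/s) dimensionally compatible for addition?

Work out the base dimensions of each:
  (6.4 kg·m²·s⁻²·K⁻¹·mol⁻¹) / (55.701 kg·mol^-1):  [kg·m²·s⁻²·K⁻¹·mol⁻¹] / [kg·mol⁻¹] = m²·s⁻²·K⁻¹
  (598 m²/s) × (51.301 1/s):  [m²·s⁻¹] · [s⁻¹] = m²·s⁻²
m²·s⁻²·K⁻¹ ≠ m²·s⁻², so they cannot be added.

No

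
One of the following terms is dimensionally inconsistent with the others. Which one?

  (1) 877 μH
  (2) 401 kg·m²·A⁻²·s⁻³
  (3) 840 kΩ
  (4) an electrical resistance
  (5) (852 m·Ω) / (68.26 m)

(1)

Expand each in SI base units:
  (1) H = V·s·A⁻¹ = kg·m²·s⁻²·A⁻²
  (2) kg·m²·s⁻³·A⁻²
  (3) Ω = V·A⁻¹ = kg·m²·s⁻³·A⁻²
  (4) [electrical resistance] = kg·m²·s⁻³·A⁻²
  (5) [kg·m³·s⁻³·A⁻²] / [m] = kg·m²·s⁻³·A⁻²
All reduce to kg·m²·s⁻³·A⁻² except (1), which is kg·m²·s⁻²·A⁻².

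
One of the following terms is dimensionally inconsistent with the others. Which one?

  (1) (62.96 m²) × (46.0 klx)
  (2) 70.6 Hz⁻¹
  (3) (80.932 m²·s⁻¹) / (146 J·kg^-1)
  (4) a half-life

Expand each in SI base units:
  (1) [m²] · [m⁻²·cd] = cd
  (2) Hz⁻¹ = (s⁻¹)⁻¹ = s
  (3) [m²·s⁻¹] / [m²·s⁻²] = s
  (4) [half-life] = s
All reduce to s except (1), which is cd.

(1)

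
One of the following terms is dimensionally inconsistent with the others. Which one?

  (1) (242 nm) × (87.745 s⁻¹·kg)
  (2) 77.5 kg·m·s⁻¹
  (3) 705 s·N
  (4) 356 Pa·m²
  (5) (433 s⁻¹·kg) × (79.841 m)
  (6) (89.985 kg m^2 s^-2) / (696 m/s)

In SI base units:
  (1) [m] · [kg·s⁻¹] = kg·m·s⁻¹
  (2) kg·m·s⁻¹
  (3) N·s = kg·m·s⁻²·s = kg·m·s⁻¹
  (4) Pa·m² = N·m⁻²·m² = kg·m·s⁻²
  (5) [kg·s⁻¹] · [m] = kg·m·s⁻¹
  (6) [kg·m²·s⁻²] / [m·s⁻¹] = kg·m·s⁻¹
All reduce to kg·m·s⁻¹ except (4), which is kg·m·s⁻².

(4)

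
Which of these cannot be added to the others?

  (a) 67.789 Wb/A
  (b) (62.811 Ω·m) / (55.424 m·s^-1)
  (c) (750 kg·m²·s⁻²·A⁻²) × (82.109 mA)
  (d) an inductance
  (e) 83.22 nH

Work out the base dimensions of each:
  (a) Wb·A⁻¹ = V·s·A⁻¹ = kg·m²·s⁻²·A⁻²
  (b) [kg·m³·s⁻³·A⁻²] / [m·s⁻¹] = kg·m²·s⁻²·A⁻²
  (c) [kg·m²·s⁻²·A⁻²] · [A] = kg·m²·s⁻²·A⁻¹
  (d) [inductance] = kg·m²·s⁻²·A⁻²
  (e) H = V·s·A⁻¹ = kg·m²·s⁻²·A⁻²
All reduce to kg·m²·s⁻²·A⁻² except (c), which is kg·m²·s⁻²·A⁻¹.

(c)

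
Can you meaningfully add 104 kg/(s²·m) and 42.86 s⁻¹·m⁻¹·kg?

Dimensions:
  104 kg/(s²·m):  kg·m⁻¹·s⁻²
  42.86 s⁻¹·m⁻¹·kg:  kg·m⁻¹·s⁻¹
kg·m⁻¹·s⁻² ≠ kg·m⁻¹·s⁻¹, so they cannot be added.

No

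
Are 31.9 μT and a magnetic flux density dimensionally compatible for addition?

Yes

Dimensions:
  31.9 μT:  T = Wb·m⁻² = kg·s⁻²·A⁻¹
  a magnetic flux density:  [magnetic flux density] = kg·s⁻²·A⁻¹
Both are kg·s⁻²·A⁻¹, so they have the same dimensions and can be added.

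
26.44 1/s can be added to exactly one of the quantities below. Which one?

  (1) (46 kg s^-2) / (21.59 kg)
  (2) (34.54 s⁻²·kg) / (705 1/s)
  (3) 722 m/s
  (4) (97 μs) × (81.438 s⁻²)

(4)

Reference: s⁻¹.
Each option:
  (1) [kg·s⁻²] / [kg] = s⁻²
  (2) [kg·s⁻²] / [s⁻¹] = kg·s⁻¹
  (3) m·s⁻¹
  (4) [s] · [s⁻²] = s⁻¹  ← same
Only (4) matches s⁻¹.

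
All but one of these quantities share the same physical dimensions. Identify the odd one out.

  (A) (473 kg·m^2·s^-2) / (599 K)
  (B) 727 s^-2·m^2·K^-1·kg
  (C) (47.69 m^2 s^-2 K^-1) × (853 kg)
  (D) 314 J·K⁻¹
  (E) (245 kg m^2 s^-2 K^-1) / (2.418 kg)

Dimensions:
  (A) [kg·m²·s⁻²] / [K] = kg·m²·s⁻²·K⁻¹
  (B) kg·m²·s⁻²·K⁻¹
  (C) [m²·s⁻²·K⁻¹] · [kg] = kg·m²·s⁻²·K⁻¹
  (D) J·K⁻¹ = N·m·K⁻¹ = kg·m²·s⁻²·K⁻¹
  (E) [kg·m²·s⁻²·K⁻¹] / [kg] = m²·s⁻²·K⁻¹
All reduce to kg·m²·s⁻²·K⁻¹ except (E), which is m²·s⁻²·K⁻¹.

(E)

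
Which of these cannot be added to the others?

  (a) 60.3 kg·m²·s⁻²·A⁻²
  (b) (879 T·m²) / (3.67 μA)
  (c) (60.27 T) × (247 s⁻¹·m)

In SI base units:
  (a) kg·m²·s⁻²·A⁻²
  (b) [kg·m²·s⁻²·A⁻¹] / [A] = kg·m²·s⁻²·A⁻²
  (c) [kg·s⁻²·A⁻¹] · [m·s⁻¹] = kg·m·s⁻³·A⁻¹
All reduce to kg·m²·s⁻²·A⁻² except (c), which is kg·m·s⁻³·A⁻¹.

(c)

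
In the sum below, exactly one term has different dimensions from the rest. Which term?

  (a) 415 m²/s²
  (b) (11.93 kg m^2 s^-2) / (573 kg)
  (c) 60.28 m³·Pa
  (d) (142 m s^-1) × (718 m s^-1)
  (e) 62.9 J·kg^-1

Expand each in SI base units:
  (a) m²·s⁻²
  (b) [kg·m²·s⁻²] / [kg] = m²·s⁻²
  (c) Pa·m³ = N·m⁻²·m³ = kg·m²·s⁻²
  (d) [m·s⁻¹] · [m·s⁻¹] = m²·s⁻²
  (e) J·kg⁻¹ = N·m·kg⁻¹ = m²·s⁻²
All reduce to m²·s⁻² except (c), which is kg·m²·s⁻².

(c)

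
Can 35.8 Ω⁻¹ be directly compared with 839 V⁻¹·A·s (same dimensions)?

No

In SI base units:
  35.8 Ω⁻¹:  Ω⁻¹ = (V·A⁻¹)⁻¹ = kg⁻¹·m⁻²·s³·A²
  839 V⁻¹·A·s:  A·s·V⁻¹ = A·s·(J·C⁻¹)⁻¹ = kg⁻¹·m⁻²·s⁴·A²
kg⁻¹·m⁻²·s³·A² ≠ kg⁻¹·m⁻²·s⁴·A², so they cannot be added.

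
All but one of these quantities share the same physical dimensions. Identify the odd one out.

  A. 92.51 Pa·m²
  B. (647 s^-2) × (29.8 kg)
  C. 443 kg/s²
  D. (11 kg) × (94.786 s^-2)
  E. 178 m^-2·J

A.

Work out the base dimensions of each:
  A. Pa·m² = N·m⁻²·m² = kg·m·s⁻²
  B. [s⁻²] · [kg] = kg·s⁻²
  C. kg·s⁻²
  D. [kg] · [s⁻²] = kg·s⁻²
  E. J·m⁻² = N·m·m⁻² = kg·s⁻²
All reduce to kg·s⁻² except A., which is kg·m·s⁻².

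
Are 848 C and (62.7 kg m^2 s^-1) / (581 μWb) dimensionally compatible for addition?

Reduce each to base SI dimensions:
  848 C:  C = s·A
  (62.7 kg m^2 s^-1) / (581 μWb):  [kg·m²·s⁻¹] / [kg·m²·s⁻²·A⁻¹] = s·A
Both are s·A, so they have the same dimensions and can be added.

Yes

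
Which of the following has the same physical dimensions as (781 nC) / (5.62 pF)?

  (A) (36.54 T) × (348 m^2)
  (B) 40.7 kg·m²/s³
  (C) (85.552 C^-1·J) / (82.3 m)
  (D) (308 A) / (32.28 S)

Reference: [s·A] / [kg⁻¹·m⁻²·s⁴·A²] = kg·m²·s⁻³·A⁻¹.
Each option:
  (A) [kg·s⁻²·A⁻¹] · [m²] = kg·m²·s⁻²·A⁻¹
  (B) kg·m²·s⁻³
  (C) [kg·m²·s⁻³·A⁻¹] / [m] = kg·m·s⁻³·A⁻¹
  (D) [A] / [kg⁻¹·m⁻²·s³·A²] = kg·m²·s⁻³·A⁻¹  ← same
Only (D) matches kg·m²·s⁻³·A⁻¹.

(D)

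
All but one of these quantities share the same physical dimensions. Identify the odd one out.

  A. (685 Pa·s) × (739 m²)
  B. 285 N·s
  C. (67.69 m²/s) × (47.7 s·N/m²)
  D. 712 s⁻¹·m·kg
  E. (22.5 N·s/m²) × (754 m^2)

In SI base units:
  A. [kg·m⁻¹·s⁻¹] · [m²] = kg·m·s⁻¹
  B. N·s = kg·m·s⁻²·s = kg·m·s⁻¹
  C. [m²·s⁻¹] · [kg·m⁻¹·s⁻¹] = kg·m·s⁻²
  D. kg·m·s⁻¹
  E. [kg·m⁻¹·s⁻¹] · [m²] = kg·m·s⁻¹
All reduce to kg·m·s⁻¹ except C., which is kg·m·s⁻².

C.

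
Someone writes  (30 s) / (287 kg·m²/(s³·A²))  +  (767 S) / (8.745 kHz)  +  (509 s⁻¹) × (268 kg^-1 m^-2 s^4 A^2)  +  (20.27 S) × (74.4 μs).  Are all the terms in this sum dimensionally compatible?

No

Reduce each to base SI dimensions:
  (30 s) / (287 kg·m²/(s³·A²)):  [s] / [kg·m²·s⁻³·A⁻²] = kg⁻¹·m⁻²·s⁴·A²
  (767 S) / (8.745 kHz):  [kg⁻¹·m⁻²·s³·A²] / [s⁻¹] = kg⁻¹·m⁻²·s⁴·A²
  (509 s⁻¹) × (268 kg^-1 m^-2 s^4 A^2):  [s⁻¹] · [kg⁻¹·m⁻²·s⁴·A²] = kg⁻¹·m⁻²·s³·A²
  (20.27 S) × (74.4 μs):  [kg⁻¹·m⁻²·s³·A²] · [s] = kg⁻¹·m⁻²·s⁴·A²
The terms do not share a single dimension (kg⁻¹·m⁻²·s³·A² vs kg⁻¹·m⁻²·s⁴·A²).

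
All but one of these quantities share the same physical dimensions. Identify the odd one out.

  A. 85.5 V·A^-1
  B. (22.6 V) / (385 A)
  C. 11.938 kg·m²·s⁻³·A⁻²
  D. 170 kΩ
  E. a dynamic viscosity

E.

Dimensions:
  A. V·A⁻¹ = J·C⁻¹·A⁻¹ = kg·m²·s⁻³·A⁻²
  B. [kg·m²·s⁻³·A⁻¹] / [A] = kg·m²·s⁻³·A⁻²
  C. kg·m²·s⁻³·A⁻²
  D. Ω = V·A⁻¹ = kg·m²·s⁻³·A⁻²
  E. [dynamic viscosity] = kg·m⁻¹·s⁻¹
All reduce to kg·m²·s⁻³·A⁻² except E., which is kg·m⁻¹·s⁻¹.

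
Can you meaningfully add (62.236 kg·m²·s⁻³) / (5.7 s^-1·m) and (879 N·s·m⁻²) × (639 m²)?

No

In SI base units:
  (62.236 kg·m²·s⁻³) / (5.7 s^-1·m):  [kg·m²·s⁻³] / [m·s⁻¹] = kg·m·s⁻²
  (879 N·s·m⁻²) × (639 m²):  [kg·m⁻¹·s⁻¹] · [m²] = kg·m·s⁻¹
kg·m·s⁻² ≠ kg·m·s⁻¹, so they cannot be added.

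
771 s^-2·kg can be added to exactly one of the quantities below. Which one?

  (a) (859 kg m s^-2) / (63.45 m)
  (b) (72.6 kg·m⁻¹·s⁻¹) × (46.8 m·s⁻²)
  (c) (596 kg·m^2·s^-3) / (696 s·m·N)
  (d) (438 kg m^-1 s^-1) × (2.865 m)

(a)

Reference: kg·s⁻².
Each option:
  (a) [kg·m·s⁻²] / [m] = kg·s⁻²  ← same
  (b) [kg·m⁻¹·s⁻¹] · [m·s⁻²] = kg·s⁻³
  (c) [kg·m²·s⁻³] / [kg·m²·s⁻¹] = s⁻²
  (d) [kg·m⁻¹·s⁻¹] · [m] = kg·s⁻¹
Only (a) matches kg·s⁻².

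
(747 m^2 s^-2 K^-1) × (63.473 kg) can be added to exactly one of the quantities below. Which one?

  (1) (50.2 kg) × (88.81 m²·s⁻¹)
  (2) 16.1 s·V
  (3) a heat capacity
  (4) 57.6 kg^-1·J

(3)

Reference: [m²·s⁻²·K⁻¹] · [kg] = kg·m²·s⁻²·K⁻¹.
Each option:
  (1) [kg] · [m²·s⁻¹] = kg·m²·s⁻¹
  (2) V·s = J·C⁻¹·s = kg·m²·s⁻²·A⁻¹
  (3) [heat capacity] = kg·m²·s⁻²·K⁻¹  ← same
  (4) J·kg⁻¹ = N·m·kg⁻¹ = m²·s⁻²
Only (3) matches kg·m²·s⁻²·K⁻¹.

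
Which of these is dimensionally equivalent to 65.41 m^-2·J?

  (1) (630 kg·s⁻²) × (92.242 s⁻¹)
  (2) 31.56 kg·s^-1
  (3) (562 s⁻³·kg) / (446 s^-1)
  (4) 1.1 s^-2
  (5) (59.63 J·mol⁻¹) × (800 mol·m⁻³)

(3)

Reference: J·m⁻² = N·m·m⁻² = kg·s⁻².
Each option:
  (1) [kg·s⁻²] · [s⁻¹] = kg·s⁻³
  (2) kg·s⁻¹
  (3) [kg·s⁻³] / [s⁻¹] = kg·s⁻²  ← same
  (4) s⁻²
  (5) [kg·m²·s⁻²·mol⁻¹] · [m⁻³·mol] = kg·m⁻¹·s⁻²
Only (3) matches kg·s⁻².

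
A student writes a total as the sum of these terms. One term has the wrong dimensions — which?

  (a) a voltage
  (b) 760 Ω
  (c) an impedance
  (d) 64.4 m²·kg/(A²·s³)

(a)

In SI base units:
  (a) [voltage] = kg·m²·s⁻³·A⁻¹
  (b) Ω = V·A⁻¹ = kg·m²·s⁻³·A⁻²
  (c) [impedance] = kg·m²·s⁻³·A⁻²
  (d) kg·m²·s⁻³·A⁻²
All reduce to kg·m²·s⁻³·A⁻² except (a), which is kg·m²·s⁻³·A⁻¹.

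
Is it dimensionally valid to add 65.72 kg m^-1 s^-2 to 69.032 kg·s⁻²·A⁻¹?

Dimensions:
  65.72 kg m^-1 s^-2:  kg·m⁻¹·s⁻²
  69.032 kg·s⁻²·A⁻¹:  kg·s⁻²·A⁻¹
kg·m⁻¹·s⁻² ≠ kg·s⁻²·A⁻¹, so they cannot be added.

No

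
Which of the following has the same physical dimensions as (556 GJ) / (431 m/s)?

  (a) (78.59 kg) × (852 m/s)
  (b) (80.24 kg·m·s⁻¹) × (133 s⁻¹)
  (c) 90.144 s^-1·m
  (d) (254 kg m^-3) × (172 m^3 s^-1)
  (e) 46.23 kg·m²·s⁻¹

Reference: [kg·m²·s⁻²] / [m·s⁻¹] = kg·m·s⁻¹.
Each option:
  (a) [kg] · [m·s⁻¹] = kg·m·s⁻¹  ← same
  (b) [kg·m·s⁻¹] · [s⁻¹] = kg·m·s⁻²
  (c) m·s⁻¹
  (d) [kg·m⁻³] · [m³·s⁻¹] = kg·s⁻¹
  (e) kg·m²·s⁻¹
Only (a) matches kg·m·s⁻¹.

(a)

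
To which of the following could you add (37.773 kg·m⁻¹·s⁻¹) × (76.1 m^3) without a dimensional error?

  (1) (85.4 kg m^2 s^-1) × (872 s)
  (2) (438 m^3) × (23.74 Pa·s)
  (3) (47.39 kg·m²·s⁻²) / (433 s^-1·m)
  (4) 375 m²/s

Reference: [kg·m⁻¹·s⁻¹] · [m³] = kg·m²·s⁻¹.
Each option:
  (1) [kg·m²·s⁻¹] · [s] = kg·m²
  (2) [m³] · [kg·m⁻¹·s⁻¹] = kg·m²·s⁻¹  ← same
  (3) [kg·m²·s⁻²] / [m·s⁻¹] = kg·m·s⁻¹
  (4) m²·s⁻¹
Only (2) matches kg·m²·s⁻¹.

(2)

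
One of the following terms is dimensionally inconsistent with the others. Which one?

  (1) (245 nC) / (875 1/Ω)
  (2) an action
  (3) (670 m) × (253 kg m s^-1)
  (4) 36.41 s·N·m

(1)

Work out the base dimensions of each:
  (1) [s·A] / [kg⁻¹·m⁻²·s³·A²] = kg·m²·s⁻²·A⁻¹
  (2) [action] = kg·m²·s⁻¹
  (3) [m] · [kg·m·s⁻¹] = kg·m²·s⁻¹
  (4) N·m·s = kg·m·s⁻²·m·s = kg·m²·s⁻¹
All reduce to kg·m²·s⁻¹ except (1), which is kg·m²·s⁻²·A⁻¹.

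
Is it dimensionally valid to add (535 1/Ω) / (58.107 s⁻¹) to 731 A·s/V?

Expand each in SI base units:
  (535 1/Ω) / (58.107 s⁻¹):  [kg⁻¹·m⁻²·s³·A²] / [s⁻¹] = kg⁻¹·m⁻²·s⁴·A²
  731 A·s/V:  A·s·V⁻¹ = A·s·(J·C⁻¹)⁻¹ = kg⁻¹·m⁻²·s⁴·A²
Both are kg⁻¹·m⁻²·s⁴·A², so they have the same dimensions and can be added.

Yes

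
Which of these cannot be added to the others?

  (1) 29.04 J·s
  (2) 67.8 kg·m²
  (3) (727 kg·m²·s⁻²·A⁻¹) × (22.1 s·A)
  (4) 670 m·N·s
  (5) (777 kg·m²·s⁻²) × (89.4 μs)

Dimensions:
  (1) J·s = N·m·s = kg·m²·s⁻¹
  (2) kg·m²
  (3) [kg·m²·s⁻²·A⁻¹] · [s·A] = kg·m²·s⁻¹
  (4) N·m·s = kg·m·s⁻²·m·s = kg·m²·s⁻¹
  (5) [kg·m²·s⁻²] · [s] = kg·m²·s⁻¹
All reduce to kg·m²·s⁻¹ except (2), which is kg·m².

(2)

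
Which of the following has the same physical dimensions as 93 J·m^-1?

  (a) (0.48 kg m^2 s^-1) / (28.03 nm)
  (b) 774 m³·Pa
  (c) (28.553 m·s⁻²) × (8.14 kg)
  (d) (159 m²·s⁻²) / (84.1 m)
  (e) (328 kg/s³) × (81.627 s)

(c)

Reference: J·m⁻¹ = N·m·m⁻¹ = kg·m·s⁻².
Each option:
  (a) [kg·m²·s⁻¹] / [m] = kg·m·s⁻¹
  (b) Pa·m³ = N·m⁻²·m³ = kg·m²·s⁻²
  (c) [m·s⁻²] · [kg] = kg·m·s⁻²  ← same
  (d) [m²·s⁻²] / [m] = m·s⁻²
  (e) [kg·s⁻³] · [s] = kg·s⁻²
Only (c) matches kg·m·s⁻².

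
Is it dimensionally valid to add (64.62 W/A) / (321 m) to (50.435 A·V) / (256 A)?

No

Reduce each to base SI dimensions:
  (64.62 W/A) / (321 m):  [kg·m²·s⁻³·A⁻¹] / [m] = kg·m·s⁻³·A⁻¹
  (50.435 A·V) / (256 A):  [kg·m²·s⁻³] / [A] = kg·m²·s⁻³·A⁻¹
kg·m·s⁻³·A⁻¹ ≠ kg·m²·s⁻³·A⁻¹, so they cannot be added.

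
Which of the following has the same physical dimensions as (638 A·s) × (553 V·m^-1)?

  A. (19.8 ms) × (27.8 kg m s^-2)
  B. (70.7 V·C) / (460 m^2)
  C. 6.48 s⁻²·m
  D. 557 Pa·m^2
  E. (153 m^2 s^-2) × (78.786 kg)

Reference: [s·A] · [kg·m·s⁻³·A⁻¹] = kg·m·s⁻².
Each option:
  A. [s] · [kg·m·s⁻²] = kg·m·s⁻¹
  B. [kg·m²·s⁻²] / [m²] = kg·s⁻²
  C. m·s⁻²
  D. Pa·m² = N·m⁻²·m² = kg·m·s⁻²  ← same
  E. [m²·s⁻²] · [kg] = kg·m²·s⁻²
Only D. matches kg·m·s⁻².

D.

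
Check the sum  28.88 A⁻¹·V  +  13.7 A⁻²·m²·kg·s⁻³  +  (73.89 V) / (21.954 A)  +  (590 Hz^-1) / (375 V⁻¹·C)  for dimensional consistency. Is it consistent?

Yes

Expand each in SI base units:
  28.88 A⁻¹·V:  V·A⁻¹ = J·C⁻¹·A⁻¹ = kg·m²·s⁻³·A⁻²
  13.7 A⁻²·m²·kg·s⁻³:  kg·m²·s⁻³·A⁻²
  (73.89 V) / (21.954 A):  [kg·m²·s⁻³·A⁻¹] / [A] = kg·m²·s⁻³·A⁻²
  (590 Hz^-1) / (375 V⁻¹·C):  [s] / [kg⁻¹·m⁻²·s⁴·A²] = kg·m²·s⁻³·A⁻²
Every term reduces to kg·m²·s⁻³·A⁻².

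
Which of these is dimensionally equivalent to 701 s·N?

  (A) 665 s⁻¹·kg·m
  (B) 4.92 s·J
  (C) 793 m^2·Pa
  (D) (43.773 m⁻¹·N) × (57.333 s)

(A)

Reference: N·s = kg·m·s⁻²·s = kg·m·s⁻¹.
Each option:
  (A) kg·m·s⁻¹  ← same
  (B) J·s = N·m·s = kg·m²·s⁻¹
  (C) Pa·m² = N·m⁻²·m² = kg·m·s⁻²
  (D) [kg·s⁻²] · [s] = kg·s⁻¹
Only (A) matches kg·m·s⁻¹.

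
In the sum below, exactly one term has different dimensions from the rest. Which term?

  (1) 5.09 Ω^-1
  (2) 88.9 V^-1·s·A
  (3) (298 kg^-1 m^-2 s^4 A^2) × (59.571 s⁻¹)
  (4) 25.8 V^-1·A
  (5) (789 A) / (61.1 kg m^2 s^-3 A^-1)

(2)

Dimensions:
  (1) Ω⁻¹ = (V·A⁻¹)⁻¹ = kg⁻¹·m⁻²·s³·A²
  (2) A·s·V⁻¹ = A·s·(J·C⁻¹)⁻¹ = kg⁻¹·m⁻²·s⁴·A²
  (3) [kg⁻¹·m⁻²·s⁴·A²] · [s⁻¹] = kg⁻¹·m⁻²·s³·A²
  (4) A·V⁻¹ = A·(J·C⁻¹)⁻¹ = kg⁻¹·m⁻²·s³·A²
  (5) [A] / [kg·m²·s⁻³·A⁻¹] = kg⁻¹·m⁻²·s³·A²
All reduce to kg⁻¹·m⁻²·s³·A² except (2), which is kg⁻¹·m⁻²·s⁴·A².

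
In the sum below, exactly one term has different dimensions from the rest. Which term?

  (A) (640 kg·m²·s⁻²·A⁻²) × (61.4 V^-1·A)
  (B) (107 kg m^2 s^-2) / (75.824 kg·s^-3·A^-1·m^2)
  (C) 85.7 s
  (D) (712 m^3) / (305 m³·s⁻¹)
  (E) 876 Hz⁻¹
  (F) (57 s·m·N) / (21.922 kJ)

(B)

Work out the base dimensions of each:
  (A) [kg·m²·s⁻²·A⁻²] · [kg⁻¹·m⁻²·s³·A²] = s
  (B) [kg·m²·s⁻²] / [kg·m²·s⁻³·A⁻¹] = s·A
  (C) s
  (D) [m³] / [m³·s⁻¹] = s
  (E) Hz⁻¹ = (s⁻¹)⁻¹ = s
  (F) [kg·m²·s⁻¹] / [kg·m²·s⁻²] = s
All reduce to s except (B), which is s·A.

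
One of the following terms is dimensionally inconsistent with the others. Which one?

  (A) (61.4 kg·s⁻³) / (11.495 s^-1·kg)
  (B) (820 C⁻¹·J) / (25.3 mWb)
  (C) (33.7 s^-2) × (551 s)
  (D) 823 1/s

(A)

Work out the base dimensions of each:
  (A) [kg·s⁻³] / [kg·s⁻¹] = s⁻²
  (B) [kg·m²·s⁻³·A⁻¹] / [kg·m²·s⁻²·A⁻¹] = s⁻¹
  (C) [s⁻²] · [s] = s⁻¹
  (D) s⁻¹
All reduce to s⁻¹ except (A), which is s⁻².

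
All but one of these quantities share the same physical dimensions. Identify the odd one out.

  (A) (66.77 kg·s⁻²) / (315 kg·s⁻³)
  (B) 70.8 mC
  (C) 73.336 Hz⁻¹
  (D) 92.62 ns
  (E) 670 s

Reduce each to base SI dimensions:
  (A) [kg·s⁻²] / [kg·s⁻³] = s
  (B) C = s·A
  (C) Hz⁻¹ = (s⁻¹)⁻¹ = s
  (D) s
  (E) s
All reduce to s except (B), which is s·A.

(B)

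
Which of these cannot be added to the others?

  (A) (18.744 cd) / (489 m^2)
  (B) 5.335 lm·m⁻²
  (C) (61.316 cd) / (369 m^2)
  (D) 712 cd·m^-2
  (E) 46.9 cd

(E)

Reduce each to base SI dimensions:
  (A) [cd] / [m²] = m⁻²·cd
  (B) lm·m⁻² = cd·m⁻² = m⁻²·cd
  (C) [cd] / [m²] = m⁻²·cd
  (D) cd·m⁻² = m⁻²·cd
  (E) cd
All reduce to m⁻²·cd except (E), which is cd.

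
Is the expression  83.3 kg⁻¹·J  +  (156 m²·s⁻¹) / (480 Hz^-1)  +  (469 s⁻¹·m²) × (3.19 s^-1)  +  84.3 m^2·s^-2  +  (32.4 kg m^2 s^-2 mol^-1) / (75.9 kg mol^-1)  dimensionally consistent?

Dimensions:
  83.3 kg⁻¹·J:  J·kg⁻¹ = N·m·kg⁻¹ = m²·s⁻²
  (156 m²·s⁻¹) / (480 Hz^-1):  [m²·s⁻¹] / [s] = m²·s⁻²
  (469 s⁻¹·m²) × (3.19 s^-1):  [m²·s⁻¹] · [s⁻¹] = m²·s⁻²
  84.3 m^2·s^-2:  m²·s⁻²
  (32.4 kg m^2 s^-2 mol^-1) / (75.9 kg mol^-1):  [kg·m²·s⁻²·mol⁻¹] / [kg·mol⁻¹] = m²·s⁻²
Every term reduces to m²·s⁻².

Yes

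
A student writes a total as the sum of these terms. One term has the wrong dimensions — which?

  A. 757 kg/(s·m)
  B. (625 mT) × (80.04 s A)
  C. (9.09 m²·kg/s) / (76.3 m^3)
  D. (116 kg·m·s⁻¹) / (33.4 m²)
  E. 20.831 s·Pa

Expand each in SI base units:
  A. kg·m⁻¹·s⁻¹
  B. [kg·s⁻²·A⁻¹] · [s·A] = kg·s⁻¹
  C. [kg·m²·s⁻¹] / [m³] = kg·m⁻¹·s⁻¹
  D. [kg·m·s⁻¹] / [m²] = kg·m⁻¹·s⁻¹
  E. Pa·s = N·m⁻²·s = kg·m⁻¹·s⁻¹
All reduce to kg·m⁻¹·s⁻¹ except B., which is kg·s⁻¹.

B.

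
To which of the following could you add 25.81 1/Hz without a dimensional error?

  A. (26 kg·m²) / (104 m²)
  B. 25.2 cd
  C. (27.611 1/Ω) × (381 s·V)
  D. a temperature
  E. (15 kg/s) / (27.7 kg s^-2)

E.

Reference: Hz⁻¹ = (s⁻¹)⁻¹ = s.
Each option:
  A. [kg·m²] / [m²] = kg
  B. cd
  C. [kg⁻¹·m⁻²·s³·A²] · [kg·m²·s⁻²·A⁻¹] = s·A
  D. [temperature] = K
  E. [kg·s⁻¹] / [kg·s⁻²] = s  ← same
Only E. matches s.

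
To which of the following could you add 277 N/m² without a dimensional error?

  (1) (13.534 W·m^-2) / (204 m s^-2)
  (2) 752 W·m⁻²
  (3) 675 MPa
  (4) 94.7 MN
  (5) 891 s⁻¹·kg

Reference: N·m⁻² = kg·m·s⁻²·m⁻² = kg·m⁻¹·s⁻².
Each option:
  (1) [kg·s⁻³] / [m·s⁻²] = kg·m⁻¹·s⁻¹
  (2) W·m⁻² = J·s⁻¹·m⁻² = kg·s⁻³
  (3) Pa = N·m⁻² = kg·m⁻¹·s⁻²  ← same
  (4) N = kg·m·s⁻²
  (5) kg·s⁻¹
Only (3) matches kg·m⁻¹·s⁻².

(3)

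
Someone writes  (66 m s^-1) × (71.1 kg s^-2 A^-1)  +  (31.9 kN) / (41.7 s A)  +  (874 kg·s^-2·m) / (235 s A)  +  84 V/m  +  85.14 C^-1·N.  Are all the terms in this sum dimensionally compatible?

Yes

Reduce each to base SI dimensions:
  (66 m s^-1) × (71.1 kg s^-2 A^-1):  [m·s⁻¹] · [kg·s⁻²·A⁻¹] = kg·m·s⁻³·A⁻¹
  (31.9 kN) / (41.7 s A):  [kg·m·s⁻²] / [s·A] = kg·m·s⁻³·A⁻¹
  (874 kg·s^-2·m) / (235 s A):  [kg·m·s⁻²] / [s·A] = kg·m·s⁻³·A⁻¹
  84 V/m:  V·m⁻¹ = J·C⁻¹·m⁻¹ = kg·m·s⁻³·A⁻¹
  85.14 C^-1·N:  N·C⁻¹ = kg·m·s⁻²·(s·A)⁻¹ = kg·m·s⁻³·A⁻¹
Every term reduces to kg·m·s⁻³·A⁻¹.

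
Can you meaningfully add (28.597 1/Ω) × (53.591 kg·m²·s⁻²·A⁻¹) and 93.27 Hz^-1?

Dimensions:
  (28.597 1/Ω) × (53.591 kg·m²·s⁻²·A⁻¹):  [kg⁻¹·m⁻²·s³·A²] · [kg·m²·s⁻²·A⁻¹] = s·A
  93.27 Hz^-1:  Hz⁻¹ = (s⁻¹)⁻¹ = s
s·A ≠ s, so they cannot be added.

No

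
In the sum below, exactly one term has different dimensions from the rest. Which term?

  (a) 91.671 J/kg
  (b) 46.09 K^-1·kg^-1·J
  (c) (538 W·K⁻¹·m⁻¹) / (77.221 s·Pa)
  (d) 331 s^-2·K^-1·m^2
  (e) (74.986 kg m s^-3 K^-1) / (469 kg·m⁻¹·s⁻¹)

Reduce each to base SI dimensions:
  (a) J·kg⁻¹ = N·m·kg⁻¹ = m²·s⁻²
  (b) J·kg⁻¹·K⁻¹ = N·m·kg⁻¹·K⁻¹ = m²·s⁻²·K⁻¹
  (c) [kg·m·s⁻³·K⁻¹] / [kg·m⁻¹·s⁻¹] = m²·s⁻²·K⁻¹
  (d) m²·s⁻²·K⁻¹
  (e) [kg·m·s⁻³·K⁻¹] / [kg·m⁻¹·s⁻¹] = m²·s⁻²·K⁻¹
All reduce to m²·s⁻²·K⁻¹ except (a), which is m²·s⁻².

(a)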